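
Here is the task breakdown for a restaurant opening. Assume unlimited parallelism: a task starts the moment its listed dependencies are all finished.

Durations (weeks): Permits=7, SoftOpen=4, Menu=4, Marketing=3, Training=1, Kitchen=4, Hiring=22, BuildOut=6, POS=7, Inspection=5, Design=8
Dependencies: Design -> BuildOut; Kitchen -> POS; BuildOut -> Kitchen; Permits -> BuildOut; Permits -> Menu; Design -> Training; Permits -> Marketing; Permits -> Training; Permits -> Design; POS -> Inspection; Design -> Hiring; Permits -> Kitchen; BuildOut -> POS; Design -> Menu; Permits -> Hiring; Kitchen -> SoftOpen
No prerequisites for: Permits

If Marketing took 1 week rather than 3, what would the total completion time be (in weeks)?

As given, the longest chain is Permits→Design→BuildOut→Kitchen→POS→Inspection = 7+8+6+4+7+5 = 37, so the finish is 37 weeks.
Marketing is off the critical path — its longest chain is 10 weeks, giving 27 of slack.
That remains the longest chain; total 37 weeks.

37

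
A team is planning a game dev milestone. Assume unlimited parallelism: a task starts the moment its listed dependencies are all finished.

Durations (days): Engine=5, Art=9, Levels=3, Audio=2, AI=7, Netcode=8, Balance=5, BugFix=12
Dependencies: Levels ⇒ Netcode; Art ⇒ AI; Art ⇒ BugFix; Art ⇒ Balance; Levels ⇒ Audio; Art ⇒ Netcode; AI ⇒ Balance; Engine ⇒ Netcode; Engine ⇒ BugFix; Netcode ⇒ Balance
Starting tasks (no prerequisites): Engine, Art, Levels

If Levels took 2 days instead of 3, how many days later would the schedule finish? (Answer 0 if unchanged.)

Critical path before the change: Art→Netcode→Balance = 9+8+5 = 22 giving 22 days.
Levels has 6 days of float (longest path through it is 16).
No other chain overtakes it, so the finish is 22 days.
Change in finish: 22 − 22 = +0 days.

0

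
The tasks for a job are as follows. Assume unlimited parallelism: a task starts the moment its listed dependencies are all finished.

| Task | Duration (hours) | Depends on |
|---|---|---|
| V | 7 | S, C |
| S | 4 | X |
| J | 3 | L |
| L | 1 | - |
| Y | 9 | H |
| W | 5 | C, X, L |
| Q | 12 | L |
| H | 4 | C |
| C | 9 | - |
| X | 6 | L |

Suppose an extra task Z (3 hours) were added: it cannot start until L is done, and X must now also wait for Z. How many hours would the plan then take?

22

Originally the plan takes 22 hours.
With Z inserted, X now waits for max(L, Z).
New critical path: C→H→Y = 9+4+9 = 22 ⇒ 22 hours.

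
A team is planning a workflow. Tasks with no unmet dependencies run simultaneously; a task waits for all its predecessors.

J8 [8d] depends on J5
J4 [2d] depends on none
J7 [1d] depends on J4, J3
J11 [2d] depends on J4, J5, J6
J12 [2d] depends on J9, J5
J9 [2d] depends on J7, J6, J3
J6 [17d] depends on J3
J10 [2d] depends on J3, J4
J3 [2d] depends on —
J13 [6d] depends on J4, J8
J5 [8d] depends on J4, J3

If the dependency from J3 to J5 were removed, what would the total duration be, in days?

Original critical path: J3→J5→J8→J13 = 2+8+8+6 = 24 ⇒ 24 days.
Dropping J3→J5 doesn't change J5's earliest start (2); another predecessor still binds.
New critical path: J4→J5→J8→J13 = 2+8+8+6 = 24 ⇒ 24 days.

24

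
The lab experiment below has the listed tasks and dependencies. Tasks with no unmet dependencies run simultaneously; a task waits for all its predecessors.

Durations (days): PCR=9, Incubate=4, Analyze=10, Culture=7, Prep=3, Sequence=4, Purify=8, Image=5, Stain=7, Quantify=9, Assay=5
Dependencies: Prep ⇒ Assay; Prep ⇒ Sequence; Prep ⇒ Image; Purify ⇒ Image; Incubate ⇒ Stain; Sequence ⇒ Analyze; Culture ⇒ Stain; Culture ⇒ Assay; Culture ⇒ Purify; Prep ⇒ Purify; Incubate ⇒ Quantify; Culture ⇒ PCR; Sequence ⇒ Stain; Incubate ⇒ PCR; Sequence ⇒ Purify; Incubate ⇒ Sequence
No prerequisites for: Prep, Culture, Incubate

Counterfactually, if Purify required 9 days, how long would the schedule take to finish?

Actual critical path: Incubate→Sequence→Purify→Image = 4+4+8+5 = 21 ⇒ 21 days.
Purify lies on that path, so at 9 days the path becomes 22 days.
The critical path is still Incubate→Sequence→Purify→Image; finish is now 22 days.

22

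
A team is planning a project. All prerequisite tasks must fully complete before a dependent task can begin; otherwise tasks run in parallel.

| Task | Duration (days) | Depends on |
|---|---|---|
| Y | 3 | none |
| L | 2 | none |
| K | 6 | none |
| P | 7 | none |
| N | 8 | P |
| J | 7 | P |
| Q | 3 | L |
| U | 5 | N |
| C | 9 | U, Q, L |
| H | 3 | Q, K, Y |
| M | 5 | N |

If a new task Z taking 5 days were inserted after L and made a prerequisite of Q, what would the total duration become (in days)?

Originally the plan takes 29 days.
With Z inserted, Q now waits for max(L, Z).
New critical path: P→N→U→C = 7+8+5+9 = 29 ⇒ 29 days.

29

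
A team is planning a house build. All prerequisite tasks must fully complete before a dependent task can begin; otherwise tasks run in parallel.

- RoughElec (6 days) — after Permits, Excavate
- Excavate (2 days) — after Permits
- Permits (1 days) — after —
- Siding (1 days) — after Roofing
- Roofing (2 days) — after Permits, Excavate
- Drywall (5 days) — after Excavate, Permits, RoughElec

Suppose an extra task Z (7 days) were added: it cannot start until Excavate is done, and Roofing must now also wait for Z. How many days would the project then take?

Originally the project takes 14 days.
With Z inserted, Roofing now waits for max(Permits, Excavate, Z).
New critical path: Permits→Excavate→RoughElec→Drywall = 1+2+6+5 = 14 ⇒ 14 days.

14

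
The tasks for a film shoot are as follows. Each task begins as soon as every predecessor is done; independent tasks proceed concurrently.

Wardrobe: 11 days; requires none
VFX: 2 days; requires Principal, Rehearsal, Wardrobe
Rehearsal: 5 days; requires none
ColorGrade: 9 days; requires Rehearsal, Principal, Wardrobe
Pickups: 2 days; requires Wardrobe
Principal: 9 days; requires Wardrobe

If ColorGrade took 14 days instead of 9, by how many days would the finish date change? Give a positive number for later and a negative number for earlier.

5

The binding path is Wardrobe→Principal→ColorGrade = 11+9+9 = 29; finish at 29 days.
Since ColorGrade is critical, the +5 change carries straight to that chain (now 34 days).
No other chain overtakes it, so the finish is 34 days.
Change in finish: 34 − 29 = +5 days.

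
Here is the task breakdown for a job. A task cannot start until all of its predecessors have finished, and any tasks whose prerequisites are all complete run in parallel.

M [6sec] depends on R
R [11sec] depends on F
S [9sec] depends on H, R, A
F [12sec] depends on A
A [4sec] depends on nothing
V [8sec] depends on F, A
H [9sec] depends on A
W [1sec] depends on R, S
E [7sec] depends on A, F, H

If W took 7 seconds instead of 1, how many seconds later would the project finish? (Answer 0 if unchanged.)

The binding path is A→F→R→S→W = 4+12+11+9+1 = 37; finish at 37 seconds.
Since W is critical, the +6 change carries straight to that chain (now 43 seconds).
No other chain overtakes it, so the finish is 43 seconds.
Change in finish: 43 − 37 = +6 seconds.

6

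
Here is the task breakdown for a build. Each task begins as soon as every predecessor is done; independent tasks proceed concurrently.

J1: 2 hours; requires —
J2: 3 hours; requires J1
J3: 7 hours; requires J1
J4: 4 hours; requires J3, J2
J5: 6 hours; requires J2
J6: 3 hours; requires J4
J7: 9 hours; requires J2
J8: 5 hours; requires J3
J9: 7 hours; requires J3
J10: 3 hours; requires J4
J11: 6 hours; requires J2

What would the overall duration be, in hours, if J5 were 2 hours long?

16

Actual critical path: J1→J3→J4→J6 = 2+7+4+3 = 16 ⇒ 16 hours.
The longest path through J5 is only 11 hours, so J5 has float 5.
The critical path is still J1→J3→J4→J6; finish is now 16 hours.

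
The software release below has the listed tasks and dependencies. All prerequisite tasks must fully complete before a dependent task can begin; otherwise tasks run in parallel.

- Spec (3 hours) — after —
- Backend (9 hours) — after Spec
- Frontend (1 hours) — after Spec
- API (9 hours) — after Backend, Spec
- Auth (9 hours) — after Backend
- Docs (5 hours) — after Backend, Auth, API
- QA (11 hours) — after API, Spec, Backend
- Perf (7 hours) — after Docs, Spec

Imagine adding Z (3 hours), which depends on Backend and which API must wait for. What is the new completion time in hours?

36

Originally the project takes 33 hours.
With Z inserted, API now waits for max(Backend, Spec, Z).
New critical path: Spec→Backend→Z→API→Docs→Perf = 3+9+3+9+5+7 = 36 ⇒ 36 hours.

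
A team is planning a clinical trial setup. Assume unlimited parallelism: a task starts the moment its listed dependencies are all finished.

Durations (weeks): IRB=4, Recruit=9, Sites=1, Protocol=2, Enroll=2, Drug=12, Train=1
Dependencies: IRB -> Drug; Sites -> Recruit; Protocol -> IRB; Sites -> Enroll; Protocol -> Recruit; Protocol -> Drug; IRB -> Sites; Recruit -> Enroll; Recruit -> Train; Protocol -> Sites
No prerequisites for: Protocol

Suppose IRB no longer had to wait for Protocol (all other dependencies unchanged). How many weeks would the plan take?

16

With the dependency in place, Protocol→IRB→Sites→Recruit→Enroll = 2+4+1+9+2 = 18 sets the finish at 18 weeks.
Without Protocol→IRB, IRB's earliest start moves from 2 to 0.
After: IRB→Sites→Recruit→Enroll = 4+1+9+2 = 16 → 16 weeks.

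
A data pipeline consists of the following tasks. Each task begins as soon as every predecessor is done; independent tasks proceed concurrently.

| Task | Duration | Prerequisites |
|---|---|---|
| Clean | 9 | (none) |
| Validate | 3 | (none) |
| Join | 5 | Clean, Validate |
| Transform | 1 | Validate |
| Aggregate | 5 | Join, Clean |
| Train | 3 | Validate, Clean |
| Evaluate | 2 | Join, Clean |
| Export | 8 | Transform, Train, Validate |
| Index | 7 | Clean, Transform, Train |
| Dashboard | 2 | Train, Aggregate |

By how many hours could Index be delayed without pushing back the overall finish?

2

The longest chain is Clean→Join→Aggregate→Dashboard = 9+5+5+2 = 21; overall finish 21 hours.
Longest path through Index: 19 hours (earliest finish 19, latest finish 21).
So Index can slip 21 − 19 = 2 hours.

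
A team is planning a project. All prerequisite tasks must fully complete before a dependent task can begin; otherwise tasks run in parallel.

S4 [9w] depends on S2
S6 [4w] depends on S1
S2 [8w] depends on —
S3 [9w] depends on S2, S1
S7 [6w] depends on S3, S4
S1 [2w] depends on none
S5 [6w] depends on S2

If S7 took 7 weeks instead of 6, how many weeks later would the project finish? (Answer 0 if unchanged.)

1

Actual critical path: S2→S3→S7 = 8+9+6 = 23 ⇒ 23 weeks.
S7 lies on that path, so at 7 weeks the path becomes 24 weeks.
The critical path is still S2→S3→S7; finish is now 24 weeks.
Change in finish: 24 − 23 = +1 weeks.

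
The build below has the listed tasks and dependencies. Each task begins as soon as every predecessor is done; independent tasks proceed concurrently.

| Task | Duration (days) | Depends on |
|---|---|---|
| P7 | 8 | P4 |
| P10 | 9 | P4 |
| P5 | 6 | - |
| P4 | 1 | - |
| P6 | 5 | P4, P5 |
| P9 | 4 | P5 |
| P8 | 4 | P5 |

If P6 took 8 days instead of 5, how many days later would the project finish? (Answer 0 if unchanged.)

As given, the longest chain is P5→P6 = 6+5 = 11, so the finish is 11 days.
P6 is on the critical path; changing it to 8 makes that path 14 days.
No other chain overtakes it, so the finish is 14 days.
Change in finish: 14 − 11 = +3 days.

3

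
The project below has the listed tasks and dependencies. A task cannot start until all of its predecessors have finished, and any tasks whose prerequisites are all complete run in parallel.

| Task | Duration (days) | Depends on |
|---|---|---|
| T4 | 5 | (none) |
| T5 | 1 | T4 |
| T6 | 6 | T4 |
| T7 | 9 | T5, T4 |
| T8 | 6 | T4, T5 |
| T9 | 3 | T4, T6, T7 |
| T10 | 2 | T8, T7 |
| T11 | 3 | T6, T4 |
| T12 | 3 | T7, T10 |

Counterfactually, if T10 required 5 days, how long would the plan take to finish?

The binding path is T4→T5→T7→T10→T12 = 5+1+9+2+3 = 20; finish at 20 days.
Since T10 is critical, the +3 change carries straight to that chain (now 23 days).
The critical path is still T4→T5→T7→T10→T12; finish is now 23 days.

23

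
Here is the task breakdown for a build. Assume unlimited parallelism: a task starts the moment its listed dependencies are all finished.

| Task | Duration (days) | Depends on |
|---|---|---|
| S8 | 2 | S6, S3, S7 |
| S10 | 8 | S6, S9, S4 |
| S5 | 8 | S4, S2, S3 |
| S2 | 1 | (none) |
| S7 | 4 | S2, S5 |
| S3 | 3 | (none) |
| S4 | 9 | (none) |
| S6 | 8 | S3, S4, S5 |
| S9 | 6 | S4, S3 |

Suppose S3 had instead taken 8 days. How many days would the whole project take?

As given, the longest chain is S4→S5→S6→S10 = 9+8+8+8 = 33, so the finish is 33 days.
S3 is off the critical path — its longest chain is 27 days, giving 6 of slack.
The critical path is still S4→S5→S6→S10; finish is now 33 days.

33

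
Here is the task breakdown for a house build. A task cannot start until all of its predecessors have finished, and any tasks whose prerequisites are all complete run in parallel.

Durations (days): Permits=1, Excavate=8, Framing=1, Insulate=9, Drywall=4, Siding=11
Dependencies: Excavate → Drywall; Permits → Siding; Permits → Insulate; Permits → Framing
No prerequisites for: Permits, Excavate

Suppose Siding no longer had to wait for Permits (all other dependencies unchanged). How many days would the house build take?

12

With the dependency in place, Permits→Siding = 1+11 = 12 sets the finish at 12 days.
Without Permits→Siding, Siding's earliest start moves from 1 to 0.
After: Excavate→Drywall = 8+4 = 12 → 12 days.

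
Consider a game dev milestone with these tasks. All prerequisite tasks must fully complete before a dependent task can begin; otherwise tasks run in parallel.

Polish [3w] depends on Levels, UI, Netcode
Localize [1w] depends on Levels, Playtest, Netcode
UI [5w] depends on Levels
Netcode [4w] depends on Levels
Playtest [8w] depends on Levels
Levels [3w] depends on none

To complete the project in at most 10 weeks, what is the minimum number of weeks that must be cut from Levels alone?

Current finish: 12 weeks; target: 10.
Levels is on every critical path, so each week cut from Levels cuts the finish by one (this holds down to a finish of 10).
Need 12 − 10 = 2 weeks off Levels → Levels becomes 1 week, finish becomes 10.

2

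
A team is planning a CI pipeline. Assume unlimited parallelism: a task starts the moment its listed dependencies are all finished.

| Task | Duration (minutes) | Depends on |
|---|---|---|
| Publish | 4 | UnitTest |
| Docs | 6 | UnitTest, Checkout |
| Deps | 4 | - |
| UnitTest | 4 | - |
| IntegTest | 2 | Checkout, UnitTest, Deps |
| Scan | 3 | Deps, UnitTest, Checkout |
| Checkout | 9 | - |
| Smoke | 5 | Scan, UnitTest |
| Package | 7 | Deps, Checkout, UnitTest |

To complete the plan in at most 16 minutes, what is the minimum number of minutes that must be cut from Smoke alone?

1

Current finish: 17 minutes; target: 16.
Smoke is on every critical path, so each minute cut from Smoke cuts the finish by one (this holds down to a finish of 16).
Need 17 − 16 = 1 minute off Smoke → Smoke becomes 4 minutes, finish becomes 16.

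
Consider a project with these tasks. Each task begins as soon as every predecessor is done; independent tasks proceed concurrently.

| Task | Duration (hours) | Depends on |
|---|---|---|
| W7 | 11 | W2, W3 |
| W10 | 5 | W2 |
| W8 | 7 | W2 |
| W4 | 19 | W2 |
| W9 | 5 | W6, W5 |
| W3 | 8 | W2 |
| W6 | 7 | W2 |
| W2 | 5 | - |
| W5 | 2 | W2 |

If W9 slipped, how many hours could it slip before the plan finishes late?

Critical path: W2→W3→W7 = 5+8+11 = 24, so the finish is 24 hours.
W9 finishes as early as 17 and must finish by 24.
Slack of W9 = 19 − 12 = 7 hours.

7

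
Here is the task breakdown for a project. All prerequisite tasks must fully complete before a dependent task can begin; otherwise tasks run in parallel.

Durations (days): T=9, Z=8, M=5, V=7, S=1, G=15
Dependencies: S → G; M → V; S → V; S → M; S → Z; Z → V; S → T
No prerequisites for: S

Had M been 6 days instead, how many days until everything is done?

Critical path before the change: S→G = 1+15 = 16 giving 16 days.
M is off the critical path — its longest chain is 13 days, giving 3 of slack.
The critical path is still S→G; finish is now 16 days.

16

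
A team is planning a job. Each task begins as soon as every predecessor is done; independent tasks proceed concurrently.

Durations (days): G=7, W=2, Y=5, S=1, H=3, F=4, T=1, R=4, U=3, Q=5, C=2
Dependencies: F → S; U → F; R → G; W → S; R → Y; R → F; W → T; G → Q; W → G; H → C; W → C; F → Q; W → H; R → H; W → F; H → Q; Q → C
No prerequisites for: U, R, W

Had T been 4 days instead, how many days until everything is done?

Critical path before the change: R→G→Q→C = 4+7+5+2 = 18 giving 18 days.
T is off the critical path — its longest chain is 3 days, giving 15 of slack.
That remains the longest chain; total 18 days.

18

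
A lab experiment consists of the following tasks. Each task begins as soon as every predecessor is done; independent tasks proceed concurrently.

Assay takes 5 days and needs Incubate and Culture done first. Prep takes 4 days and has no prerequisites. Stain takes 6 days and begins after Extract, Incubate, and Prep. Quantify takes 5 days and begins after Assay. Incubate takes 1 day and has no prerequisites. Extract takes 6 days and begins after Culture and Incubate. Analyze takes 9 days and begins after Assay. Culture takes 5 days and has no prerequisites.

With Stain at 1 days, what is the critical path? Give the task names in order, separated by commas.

Culture, Assay, Analyze

Baseline: Culture→Assay→Analyze = 5+5+9 = 19 → 19 days.
The longest path through Stain is only 17 days, so Stain has float 2.
No other chain overtakes it, so the finish is 19 days.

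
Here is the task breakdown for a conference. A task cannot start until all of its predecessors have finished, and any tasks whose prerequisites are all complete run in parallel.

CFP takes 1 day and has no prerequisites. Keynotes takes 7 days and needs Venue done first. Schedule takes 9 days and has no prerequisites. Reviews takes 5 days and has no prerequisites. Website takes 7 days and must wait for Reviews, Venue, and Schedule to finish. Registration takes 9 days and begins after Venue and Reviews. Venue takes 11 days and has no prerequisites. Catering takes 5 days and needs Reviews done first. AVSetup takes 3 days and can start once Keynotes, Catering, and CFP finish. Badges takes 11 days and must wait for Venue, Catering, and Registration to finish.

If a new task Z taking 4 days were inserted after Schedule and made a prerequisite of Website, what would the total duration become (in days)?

31

Originally the conference takes 31 days.
With Z inserted, Website now waits for max(Reviews, Venue, Schedule, Z).
New critical path: Venue→Registration→Badges = 11+9+11 = 31 ⇒ 31 days.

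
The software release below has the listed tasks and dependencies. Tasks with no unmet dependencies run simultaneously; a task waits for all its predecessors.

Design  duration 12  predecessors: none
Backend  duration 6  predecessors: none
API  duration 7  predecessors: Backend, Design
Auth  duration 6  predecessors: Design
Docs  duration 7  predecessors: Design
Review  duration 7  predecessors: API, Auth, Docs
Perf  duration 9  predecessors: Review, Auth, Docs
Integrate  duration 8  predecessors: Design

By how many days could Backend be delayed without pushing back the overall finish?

The longest chain is Design→API→Review→Perf = 12+7+7+9 = 35; overall finish 35 days.
Longest path through Backend: 29 days (earliest finish 6, latest finish 12).
So Backend can slip 12 − 6 = 6 days.

6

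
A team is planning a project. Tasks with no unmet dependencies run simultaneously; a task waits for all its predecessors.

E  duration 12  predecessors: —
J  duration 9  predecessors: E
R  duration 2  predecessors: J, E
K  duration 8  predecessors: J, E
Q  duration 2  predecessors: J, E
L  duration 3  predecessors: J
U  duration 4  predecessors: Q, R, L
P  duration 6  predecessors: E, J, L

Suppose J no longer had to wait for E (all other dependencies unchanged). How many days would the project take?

Before: longest chain E→J→L→P = 12+9+3+6 = 30, finish 30.
Without E→J, J's earliest start moves from 12 to 0.
New critical path: E→K = 12+8 = 20 ⇒ 20 days.

20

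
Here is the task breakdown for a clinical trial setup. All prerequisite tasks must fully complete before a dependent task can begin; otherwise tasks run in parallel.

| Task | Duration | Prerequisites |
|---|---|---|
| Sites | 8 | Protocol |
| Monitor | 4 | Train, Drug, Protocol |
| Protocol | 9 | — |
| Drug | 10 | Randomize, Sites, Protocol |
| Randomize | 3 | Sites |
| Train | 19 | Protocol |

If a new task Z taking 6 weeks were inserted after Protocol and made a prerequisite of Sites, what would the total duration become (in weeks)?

40

Originally the plan takes 34 weeks.
With Z inserted, Sites now waits for max(Protocol, Z).
New critical path: Protocol→Z→Sites→Randomize→Drug→Monitor = 9+6+8+3+10+4 = 40 ⇒ 40 weeks.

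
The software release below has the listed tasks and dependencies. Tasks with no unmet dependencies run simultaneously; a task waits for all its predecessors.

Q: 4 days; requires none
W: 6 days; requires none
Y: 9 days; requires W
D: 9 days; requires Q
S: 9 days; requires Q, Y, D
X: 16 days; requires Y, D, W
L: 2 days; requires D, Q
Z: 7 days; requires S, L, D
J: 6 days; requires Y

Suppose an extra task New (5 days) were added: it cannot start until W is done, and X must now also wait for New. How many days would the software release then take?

31

Originally the software release takes 31 days.
With New inserted, X now waits for max(Y, D, W, New).
New critical path: W→Y→S→Z = 6+9+9+7 = 31 ⇒ 31 days.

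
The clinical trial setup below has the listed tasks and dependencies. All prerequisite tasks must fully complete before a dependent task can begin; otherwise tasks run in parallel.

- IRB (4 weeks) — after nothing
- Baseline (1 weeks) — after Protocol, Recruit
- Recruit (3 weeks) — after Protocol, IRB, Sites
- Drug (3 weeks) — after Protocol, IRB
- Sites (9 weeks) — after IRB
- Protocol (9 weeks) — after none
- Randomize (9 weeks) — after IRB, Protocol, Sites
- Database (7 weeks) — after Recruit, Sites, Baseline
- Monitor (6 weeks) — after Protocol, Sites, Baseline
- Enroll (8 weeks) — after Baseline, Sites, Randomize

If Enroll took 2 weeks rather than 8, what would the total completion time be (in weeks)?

Actual critical path: IRB→Sites→Randomize→Enroll = 4+9+9+8 = 30 ⇒ 30 weeks.
Enroll is on the critical path; changing it to 2 makes that path 24 weeks.
The binding chain switches to IRB→Sites→Recruit→Baseline→Database = 4+9+3+1+7 = 24; finish 24 weeks.

24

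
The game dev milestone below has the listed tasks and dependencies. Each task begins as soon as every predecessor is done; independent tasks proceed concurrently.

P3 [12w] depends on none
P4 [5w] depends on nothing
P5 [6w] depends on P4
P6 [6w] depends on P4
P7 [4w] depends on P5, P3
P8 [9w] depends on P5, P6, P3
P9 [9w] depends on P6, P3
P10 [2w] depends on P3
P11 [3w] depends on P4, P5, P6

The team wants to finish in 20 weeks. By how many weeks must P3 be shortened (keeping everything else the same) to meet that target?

Current finish: 21 weeks; target: 20.
P3 is on every critical path, so each week cut from P3 cuts the finish by one (this holds down to a finish of 20).
Need 21 − 20 = 1 week off P3 → P3 becomes 11 weeks, finish becomes 20.

1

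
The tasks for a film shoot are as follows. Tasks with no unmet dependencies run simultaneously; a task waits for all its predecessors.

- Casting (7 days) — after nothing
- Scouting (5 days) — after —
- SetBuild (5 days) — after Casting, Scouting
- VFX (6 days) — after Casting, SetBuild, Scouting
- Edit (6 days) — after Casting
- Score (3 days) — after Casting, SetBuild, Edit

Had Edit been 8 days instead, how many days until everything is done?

Critical path before the change: Casting→SetBuild→VFX = 7+5+6 = 18 giving 18 days.
Edit is off the critical path — its longest chain is 16 days, giving 2 of slack.
No other chain overtakes it, so the finish is 18 days.

18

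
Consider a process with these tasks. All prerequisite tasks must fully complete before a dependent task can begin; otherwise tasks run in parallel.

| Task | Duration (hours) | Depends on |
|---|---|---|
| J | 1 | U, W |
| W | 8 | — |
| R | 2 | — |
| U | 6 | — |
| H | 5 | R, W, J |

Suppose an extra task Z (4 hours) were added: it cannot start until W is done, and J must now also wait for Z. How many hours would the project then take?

18

Originally the project takes 14 hours.
With Z inserted, J now waits for max(U, W, Z).
New critical path: W→Z→J→H = 8+4+1+5 = 18 ⇒ 18 hours.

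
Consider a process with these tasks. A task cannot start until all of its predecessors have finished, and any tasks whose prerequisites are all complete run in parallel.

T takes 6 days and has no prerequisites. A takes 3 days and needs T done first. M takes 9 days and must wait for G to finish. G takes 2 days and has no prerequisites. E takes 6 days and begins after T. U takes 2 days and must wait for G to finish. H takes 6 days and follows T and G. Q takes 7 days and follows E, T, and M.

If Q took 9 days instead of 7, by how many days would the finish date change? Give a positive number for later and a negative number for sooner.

2

Critical path before the change: T→E→Q = 6+6+7 = 19 giving 19 days.
Since Q is critical, the +2 change carries straight to that chain (now 21 days).
The critical path is still T→E→Q; finish is now 21 days.
Change in finish: 21 − 19 = +2 days.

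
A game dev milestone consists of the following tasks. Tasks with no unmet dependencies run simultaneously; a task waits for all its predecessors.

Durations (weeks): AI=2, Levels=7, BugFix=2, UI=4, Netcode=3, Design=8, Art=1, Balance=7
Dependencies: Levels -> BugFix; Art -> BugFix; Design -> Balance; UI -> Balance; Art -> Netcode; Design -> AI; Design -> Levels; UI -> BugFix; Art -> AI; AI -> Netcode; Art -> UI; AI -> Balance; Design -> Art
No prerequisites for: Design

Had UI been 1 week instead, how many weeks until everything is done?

18

Actual critical path: Design→Art→UI→Balance = 8+1+4+7 = 20 ⇒ 20 weeks.
UI lies on that path, so at 1 week the path becomes 17 weeks.
Now Design→Art→AI→Balance = 8+1+2+7 = 18 is longest, so the finish becomes 18 weeks.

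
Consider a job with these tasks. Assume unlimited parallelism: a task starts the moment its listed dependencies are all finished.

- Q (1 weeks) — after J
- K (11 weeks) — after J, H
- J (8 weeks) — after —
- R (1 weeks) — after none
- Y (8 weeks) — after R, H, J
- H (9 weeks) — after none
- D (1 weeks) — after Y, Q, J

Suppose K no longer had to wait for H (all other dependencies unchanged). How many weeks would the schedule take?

19

Before: longest chain H→K = 9+11 = 20, finish 20.
Without H→K, K's earliest start moves from 9 to 8.
New critical path: J→K = 8+11 = 19 ⇒ 19 weeks.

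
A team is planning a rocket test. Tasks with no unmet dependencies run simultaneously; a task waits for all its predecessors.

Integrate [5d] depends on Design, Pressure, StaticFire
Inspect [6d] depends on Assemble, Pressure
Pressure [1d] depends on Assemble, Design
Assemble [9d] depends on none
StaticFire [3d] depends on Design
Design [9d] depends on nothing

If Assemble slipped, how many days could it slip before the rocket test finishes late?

Design→StaticFire→Integrate = 9+3+5 = 17 sets the makespan at 17 days.
Assemble finishes as early as 9 and must finish by 10.
So Assemble can slip 10 − 9 = 1 day.

1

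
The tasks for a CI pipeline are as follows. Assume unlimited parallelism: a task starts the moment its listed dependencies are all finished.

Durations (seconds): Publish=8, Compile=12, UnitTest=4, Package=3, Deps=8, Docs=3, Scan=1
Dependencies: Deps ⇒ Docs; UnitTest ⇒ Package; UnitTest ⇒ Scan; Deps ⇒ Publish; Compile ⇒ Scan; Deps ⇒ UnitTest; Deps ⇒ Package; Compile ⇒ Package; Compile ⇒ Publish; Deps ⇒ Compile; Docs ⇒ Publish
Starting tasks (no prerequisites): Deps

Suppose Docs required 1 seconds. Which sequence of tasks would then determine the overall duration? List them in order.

Actual critical path: Deps→Compile→Publish = 8+12+8 = 28 ⇒ 28 seconds.
Docs has 9 seconds of float (longest path through it is 19).
No other chain overtakes it, so the finish is 28 seconds.

Deps, Compile, Publish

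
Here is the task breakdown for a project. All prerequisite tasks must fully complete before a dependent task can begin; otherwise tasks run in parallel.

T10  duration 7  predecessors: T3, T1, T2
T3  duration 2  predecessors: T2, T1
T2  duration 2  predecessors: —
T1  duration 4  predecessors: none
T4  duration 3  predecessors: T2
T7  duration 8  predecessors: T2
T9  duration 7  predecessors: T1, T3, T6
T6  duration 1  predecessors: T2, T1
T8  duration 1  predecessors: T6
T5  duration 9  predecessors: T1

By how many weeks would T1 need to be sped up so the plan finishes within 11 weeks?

2

Current finish: 13 weeks; target: 11.
T1 is on every critical path, so each week cut from T1 cuts the finish by one (this holds down to a finish of 11).
Need 13 − 11 = 2 weeks off T1 → T1 becomes 2 weeks, finish becomes 11.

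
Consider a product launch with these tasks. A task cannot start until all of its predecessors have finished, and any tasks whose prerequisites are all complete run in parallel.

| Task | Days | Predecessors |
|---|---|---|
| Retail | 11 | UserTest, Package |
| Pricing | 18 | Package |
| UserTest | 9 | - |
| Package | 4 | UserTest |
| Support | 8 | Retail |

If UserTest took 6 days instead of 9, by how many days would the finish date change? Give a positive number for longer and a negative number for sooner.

-3

As given, the longest chain is UserTest→Package→Retail→Support = 9+4+11+8 = 32, so the finish is 32 days.
Since UserTest is critical, the -3 change carries straight to that chain (now 29 days).
That remains the longest chain; total 29 days.
Change in finish: 29 − 32 = -3 days.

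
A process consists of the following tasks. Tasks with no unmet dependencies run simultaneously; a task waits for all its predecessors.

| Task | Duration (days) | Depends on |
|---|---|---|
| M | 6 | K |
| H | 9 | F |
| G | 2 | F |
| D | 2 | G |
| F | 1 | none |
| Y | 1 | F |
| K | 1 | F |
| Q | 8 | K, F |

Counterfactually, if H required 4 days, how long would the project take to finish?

As given, the longest chain is F→H = 1+9 = 10, so the finish is 10 days.
H lies on that path, so at 4 days the path becomes 5 days.
The binding chain switches to F→K→Q = 1+1+8 = 10; finish 10 days.

10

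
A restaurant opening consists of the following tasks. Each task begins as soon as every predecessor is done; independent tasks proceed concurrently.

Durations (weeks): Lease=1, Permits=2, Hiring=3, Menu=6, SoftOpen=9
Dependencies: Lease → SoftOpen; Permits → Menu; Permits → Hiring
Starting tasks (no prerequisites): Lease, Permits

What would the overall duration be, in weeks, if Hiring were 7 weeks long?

Critical path before the change: Lease→SoftOpen = 1+9 = 10 giving 10 weeks.
Hiring is off the critical path — its longest chain is 5 weeks, giving 5 of slack.
That remains the longest chain; total 10 weeks.

10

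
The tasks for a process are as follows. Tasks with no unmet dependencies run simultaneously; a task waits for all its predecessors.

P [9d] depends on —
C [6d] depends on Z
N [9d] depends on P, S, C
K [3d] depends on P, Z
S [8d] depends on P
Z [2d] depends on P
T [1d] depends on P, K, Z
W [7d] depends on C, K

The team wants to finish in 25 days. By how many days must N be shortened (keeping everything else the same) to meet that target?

Current finish: 26 days; target: 25.
N is on every critical path, so each day cut from N cuts the finish by one (this holds down to a finish of 24).
Need 26 − 25 = 1 day off N → N becomes 8 days, finish becomes 25.

1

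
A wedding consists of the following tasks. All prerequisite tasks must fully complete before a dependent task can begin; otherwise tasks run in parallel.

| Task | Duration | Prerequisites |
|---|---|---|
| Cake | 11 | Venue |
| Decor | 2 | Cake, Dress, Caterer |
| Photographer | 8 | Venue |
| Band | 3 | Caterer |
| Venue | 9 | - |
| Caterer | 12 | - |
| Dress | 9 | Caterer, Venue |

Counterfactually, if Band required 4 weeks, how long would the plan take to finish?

The binding path is Caterer→Dress→Decor = 12+9+2 = 23; finish at 23 weeks.
Band has 8 weeks of float (longest path through it is 15).
That remains the longest chain; total 23 weeks.

23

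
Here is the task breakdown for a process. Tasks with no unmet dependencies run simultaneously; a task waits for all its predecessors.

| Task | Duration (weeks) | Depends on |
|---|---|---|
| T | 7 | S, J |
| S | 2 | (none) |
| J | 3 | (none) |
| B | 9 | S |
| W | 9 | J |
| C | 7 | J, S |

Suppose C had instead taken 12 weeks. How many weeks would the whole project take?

Actual critical path: J→W = 3+9 = 12 ⇒ 12 weeks.
C has 2 weeks of float (longest path through it is 10).
The binding chain switches to J→C = 3+12 = 15; finish 15 weeks.

15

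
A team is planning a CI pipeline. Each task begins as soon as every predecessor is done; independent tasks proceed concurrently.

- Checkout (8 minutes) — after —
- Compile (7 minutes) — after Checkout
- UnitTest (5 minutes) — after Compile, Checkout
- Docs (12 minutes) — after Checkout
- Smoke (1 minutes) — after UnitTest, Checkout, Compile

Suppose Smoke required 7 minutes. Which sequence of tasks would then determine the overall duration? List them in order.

Critical path before the change: Checkout→Compile→UnitTest→Smoke = 8+7+5+1 = 21 giving 21 minutes.
Smoke lies on that path, so at 7 minutes the path becomes 27 minutes.
No other chain overtakes it, so the finish is 27 minutes.

Checkout, Compile, UnitTest, Smoke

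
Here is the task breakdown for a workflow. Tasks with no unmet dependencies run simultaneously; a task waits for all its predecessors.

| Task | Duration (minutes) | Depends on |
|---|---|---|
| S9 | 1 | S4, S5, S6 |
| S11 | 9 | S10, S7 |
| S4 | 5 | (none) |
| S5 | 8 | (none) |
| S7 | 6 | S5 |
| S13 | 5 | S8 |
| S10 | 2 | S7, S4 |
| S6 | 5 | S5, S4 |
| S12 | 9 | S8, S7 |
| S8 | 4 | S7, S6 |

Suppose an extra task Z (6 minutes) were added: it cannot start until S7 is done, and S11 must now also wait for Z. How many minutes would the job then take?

Originally the job takes 27 minutes.
With Z inserted, S11 now waits for max(S10, S7, Z).
New critical path: S5→S7→Z→S11 = 8+6+6+9 = 29 ⇒ 29 minutes.

29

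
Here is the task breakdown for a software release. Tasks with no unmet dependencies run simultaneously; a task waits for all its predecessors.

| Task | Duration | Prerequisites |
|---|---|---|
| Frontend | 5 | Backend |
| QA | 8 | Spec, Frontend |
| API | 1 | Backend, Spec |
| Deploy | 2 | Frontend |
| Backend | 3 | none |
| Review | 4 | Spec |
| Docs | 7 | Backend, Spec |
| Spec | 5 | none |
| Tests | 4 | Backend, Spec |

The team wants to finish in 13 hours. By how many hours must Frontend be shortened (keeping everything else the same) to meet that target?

3

Current finish: 16 hours; target: 13.
Frontend is on every critical path, so each hour cut from Frontend cuts the finish by one (this holds down to a finish of 13).
Need 16 − 13 = 3 hours off Frontend → Frontend becomes 2 hours, finish becomes 13.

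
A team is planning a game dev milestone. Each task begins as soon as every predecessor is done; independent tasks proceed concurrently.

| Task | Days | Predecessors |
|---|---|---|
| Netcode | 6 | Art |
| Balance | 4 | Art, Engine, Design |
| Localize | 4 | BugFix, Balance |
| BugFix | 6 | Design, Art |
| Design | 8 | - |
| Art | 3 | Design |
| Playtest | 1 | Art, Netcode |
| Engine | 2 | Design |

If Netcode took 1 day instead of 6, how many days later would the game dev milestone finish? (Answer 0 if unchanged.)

0

The binding path is Design→Art→BugFix→Localize = 8+3+6+4 = 21; finish at 21 days.
Netcode has 3 days of float (longest path through it is 18).
The critical path is still Design→Art→BugFix→Localize; finish is now 21 days.
Change in finish: 21 − 21 = +0 days.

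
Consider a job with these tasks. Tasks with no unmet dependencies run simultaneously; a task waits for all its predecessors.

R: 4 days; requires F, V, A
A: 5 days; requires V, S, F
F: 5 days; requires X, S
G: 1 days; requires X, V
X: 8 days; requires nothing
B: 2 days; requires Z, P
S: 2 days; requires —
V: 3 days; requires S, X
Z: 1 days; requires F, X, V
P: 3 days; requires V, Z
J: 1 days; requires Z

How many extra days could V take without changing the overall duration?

X→F→A→R = 8+5+5+4 = 22 sets the makespan at 22 days.
V finishes as early as 11 and must finish by 13.
So V can slip 13 − 11 = 2 days.

2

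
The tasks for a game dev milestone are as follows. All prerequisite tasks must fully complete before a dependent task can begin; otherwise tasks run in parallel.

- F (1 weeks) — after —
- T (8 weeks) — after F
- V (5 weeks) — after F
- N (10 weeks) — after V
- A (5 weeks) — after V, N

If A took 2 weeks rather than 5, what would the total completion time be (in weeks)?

18

Critical path before the change: F→V→N→A = 1+5+10+5 = 21 giving 21 weeks.
A lies on that path, so at 2 weeks the path becomes 18 weeks.
The critical path is still F→V→N→A; finish is now 18 weeks.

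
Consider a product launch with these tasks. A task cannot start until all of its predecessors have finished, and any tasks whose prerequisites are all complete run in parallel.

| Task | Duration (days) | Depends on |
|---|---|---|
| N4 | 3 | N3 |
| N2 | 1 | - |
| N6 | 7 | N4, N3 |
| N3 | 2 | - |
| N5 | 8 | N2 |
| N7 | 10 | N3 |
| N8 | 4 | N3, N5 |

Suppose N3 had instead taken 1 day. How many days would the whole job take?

Baseline: N2→N5→N8 = 1+8+4 = 13 → 13 days.
N3 is off the critical path — its longest chain is 12 days, giving 1 of slack.
The critical path is still N2→N5→N8; finish is now 13 days.

13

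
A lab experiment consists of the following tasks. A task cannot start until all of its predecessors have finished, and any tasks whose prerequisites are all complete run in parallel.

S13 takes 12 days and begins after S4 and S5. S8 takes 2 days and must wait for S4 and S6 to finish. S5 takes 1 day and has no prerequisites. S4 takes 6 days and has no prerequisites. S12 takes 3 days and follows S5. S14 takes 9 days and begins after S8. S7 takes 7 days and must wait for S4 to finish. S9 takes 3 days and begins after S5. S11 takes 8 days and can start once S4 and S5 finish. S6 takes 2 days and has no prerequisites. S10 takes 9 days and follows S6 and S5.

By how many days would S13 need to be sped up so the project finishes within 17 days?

Current finish: 18 days; target: 17.
S13 is on every critical path, so each day cut from S13 cuts the finish by one (this holds down to a finish of 17).
Need 18 − 17 = 1 day off S13 → S13 becomes 11 days, finish becomes 17.

1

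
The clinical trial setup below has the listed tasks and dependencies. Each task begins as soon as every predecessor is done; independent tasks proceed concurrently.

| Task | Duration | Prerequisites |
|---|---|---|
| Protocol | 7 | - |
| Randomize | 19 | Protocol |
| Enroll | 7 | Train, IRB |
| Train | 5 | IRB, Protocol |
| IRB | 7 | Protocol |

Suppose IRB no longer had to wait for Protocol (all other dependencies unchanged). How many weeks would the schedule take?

Original critical path: Protocol→IRB→Train→Enroll = 7+7+5+7 = 26 ⇒ 26 weeks.
Without Protocol→IRB, IRB's earliest start moves from 7 to 0.
New critical path: Protocol→Randomize = 7+19 = 26 ⇒ 26 weeks.

26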